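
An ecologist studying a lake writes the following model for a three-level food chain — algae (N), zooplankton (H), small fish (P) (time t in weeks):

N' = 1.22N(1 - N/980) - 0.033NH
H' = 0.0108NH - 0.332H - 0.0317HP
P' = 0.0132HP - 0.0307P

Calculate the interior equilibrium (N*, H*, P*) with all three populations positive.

N* ≈ 918, H* ≈ 2.33, P* ≈ 302

From dP/dt = 0: 0.0132H* = 0.0307, so H* = 2.33.
From dN/dt = 0: 1.22(1 - N*/980) = 0.033·2.33, giving N* = 980·(1 - 0.0629) = 918.
From dH/dt = 0: 0.0108·918 - 0.332 = 0.0317P*, so P* = 9.59/0.0317 = 302.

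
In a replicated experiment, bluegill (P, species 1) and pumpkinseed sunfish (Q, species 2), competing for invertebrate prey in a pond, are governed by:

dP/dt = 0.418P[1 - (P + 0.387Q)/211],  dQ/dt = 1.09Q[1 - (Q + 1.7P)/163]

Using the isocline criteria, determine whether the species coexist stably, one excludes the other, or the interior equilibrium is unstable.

species 1 excludes species 2

Compare the nullcline intercepts: K1/α12 = 211/0.387 = 545 > K2 = 163; K2/α21 = 163/1.7 = 95.9 < K1 = 211.
Since the inequalities point opposite ways, species 1 can invade but species 2 cannot.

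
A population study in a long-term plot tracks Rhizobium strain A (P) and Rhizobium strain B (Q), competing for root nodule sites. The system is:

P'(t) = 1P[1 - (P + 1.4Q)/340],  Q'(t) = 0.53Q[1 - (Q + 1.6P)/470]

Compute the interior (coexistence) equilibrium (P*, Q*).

Setting both brackets to zero gives the nullclines P + 1.4Q = 340 and 1.6P + Q = 470.
Substituting Q = 470 - 1.6P into the first: P(1 - 1.4·1.6) = 340 - 1.4·470.
So P* = -318/-1.24 = 256, and then Q* = 470 - 1.6·256 = 59.7.

P* ≈ 256, Q* ≈ 59.7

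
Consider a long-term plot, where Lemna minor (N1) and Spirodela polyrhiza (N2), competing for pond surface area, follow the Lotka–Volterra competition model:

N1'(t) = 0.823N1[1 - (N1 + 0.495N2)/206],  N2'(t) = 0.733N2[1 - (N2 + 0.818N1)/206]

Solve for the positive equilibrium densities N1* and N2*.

Setting both brackets to zero gives the nullclines N1 + 0.495N2 = 206 and 0.818N1 + N2 = 206.
Substituting N2 = 206 - 0.818N1 into the first: N1(1 - 0.495·0.818) = 206 - 0.495·206.
So N1* = 104/0.595 = 175, and then N2* = 206 - 0.818·175 = 63.

N1* ≈ 175, N2* ≈ 63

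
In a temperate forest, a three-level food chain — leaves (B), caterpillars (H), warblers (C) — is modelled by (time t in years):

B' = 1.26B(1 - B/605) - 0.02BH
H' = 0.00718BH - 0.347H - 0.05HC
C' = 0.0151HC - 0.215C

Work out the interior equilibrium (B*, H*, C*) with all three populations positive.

B* ≈ 468, H* ≈ 14.2, C* ≈ 60.3

From dC/dt = 0: 0.0151H* = 0.215, so H* = 14.2.
From dB/dt = 0: 1.26(1 - B*/605) = 0.02·14.2, giving B* = 605·(1 - 0.226) = 468.
From dH/dt = 0: 0.00718·468 - 0.347 = 0.05C*, so C* = 3.02/0.05 = 60.3.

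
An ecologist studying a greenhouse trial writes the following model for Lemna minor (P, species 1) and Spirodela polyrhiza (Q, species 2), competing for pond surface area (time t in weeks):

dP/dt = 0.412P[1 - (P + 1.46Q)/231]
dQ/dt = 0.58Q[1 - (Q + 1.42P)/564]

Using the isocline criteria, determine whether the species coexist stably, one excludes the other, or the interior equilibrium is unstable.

species 2 excludes species 1

Compare the nullcline intercepts: K1/α12 = 231/1.46 = 158 < K2 = 564; K2/α21 = 564/1.42 = 397 > K1 = 231.
Since the inequalities point opposite ways, species 2 can invade but species 1 cannot.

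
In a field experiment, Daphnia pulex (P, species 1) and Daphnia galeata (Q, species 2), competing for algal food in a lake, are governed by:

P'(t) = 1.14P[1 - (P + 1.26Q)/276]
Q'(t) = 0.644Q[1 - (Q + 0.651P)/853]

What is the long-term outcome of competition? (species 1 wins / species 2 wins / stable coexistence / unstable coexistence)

species 2 excludes species 1

Compare the nullcline intercepts: K1/α12 = 276/1.26 = 219 < K2 = 853; K2/α21 = 853/0.651 = 1310 > K1 = 276.
Since the inequalities point opposite ways, species 2 can invade but species 1 cannot.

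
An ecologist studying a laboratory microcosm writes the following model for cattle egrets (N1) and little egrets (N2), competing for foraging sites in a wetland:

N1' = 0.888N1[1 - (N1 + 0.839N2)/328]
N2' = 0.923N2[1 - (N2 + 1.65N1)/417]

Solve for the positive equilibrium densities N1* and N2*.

Setting both brackets to zero gives the nullclines N1 + 0.839N2 = 328 and 1.65N1 + N2 = 417.
Substituting N2 = 417 - 1.65N1 into the first: N1(1 - 0.839·1.65) = 328 - 0.839·417.
So N1* = -21.9/-0.384 = 56.9, and then N2* = 417 - 1.65·56.9 = 323.

N1* ≈ 56.9, N2* ≈ 323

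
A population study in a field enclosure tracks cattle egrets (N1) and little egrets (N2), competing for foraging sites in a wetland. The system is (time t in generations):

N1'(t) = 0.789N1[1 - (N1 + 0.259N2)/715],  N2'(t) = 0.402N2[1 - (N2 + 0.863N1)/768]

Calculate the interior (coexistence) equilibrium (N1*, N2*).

N1* ≈ 665, N2* ≈ 194

Setting both brackets to zero gives the nullclines N1 + 0.259N2 = 715 and 0.863N1 + N2 = 768.
Substituting N2 = 768 - 0.863N1 into the first: N1(1 - 0.259·0.863) = 715 - 0.259·768.
So N1* = 516/0.776 = 665, and then N2* = 768 - 0.863·665 = 194.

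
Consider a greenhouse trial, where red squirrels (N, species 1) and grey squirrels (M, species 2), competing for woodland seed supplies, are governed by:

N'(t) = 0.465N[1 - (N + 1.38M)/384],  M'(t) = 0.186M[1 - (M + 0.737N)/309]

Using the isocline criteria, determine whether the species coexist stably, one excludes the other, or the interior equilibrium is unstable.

Compare the nullcline intercepts: K1/α12 = 384/1.38 = 278 < K2 = 309; K2/α21 = 309/0.737 = 419 > K1 = 384.
Since the inequalities point opposite ways, species 2 can invade but species 1 cannot.

species 2 excludes species 1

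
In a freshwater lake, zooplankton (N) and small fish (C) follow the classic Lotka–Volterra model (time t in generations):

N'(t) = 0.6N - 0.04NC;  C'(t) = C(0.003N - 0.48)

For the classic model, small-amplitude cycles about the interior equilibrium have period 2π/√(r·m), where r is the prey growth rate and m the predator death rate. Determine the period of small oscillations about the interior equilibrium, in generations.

T ≈ 11.7 generations

Here r = 0.6 and m = 0.48, so r·m = 0.288.
ω = √0.288 = 0.537 per generation, hence T = 2π/ω ≈ 11.7 generations.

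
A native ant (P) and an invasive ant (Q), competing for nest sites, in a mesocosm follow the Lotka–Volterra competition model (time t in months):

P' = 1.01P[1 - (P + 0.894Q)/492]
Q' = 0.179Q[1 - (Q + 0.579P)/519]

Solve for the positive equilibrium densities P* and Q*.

P* ≈ 58.1, Q* ≈ 485

Setting both brackets to zero gives the nullclines P + 0.894Q = 492 and 0.579P + Q = 519.
Substituting Q = 519 - 0.579P into the first: P(1 - 0.894·0.579) = 492 - 0.894·519.
So P* = 28/0.482 = 58.1, and then Q* = 519 - 0.579·58.1 = 485.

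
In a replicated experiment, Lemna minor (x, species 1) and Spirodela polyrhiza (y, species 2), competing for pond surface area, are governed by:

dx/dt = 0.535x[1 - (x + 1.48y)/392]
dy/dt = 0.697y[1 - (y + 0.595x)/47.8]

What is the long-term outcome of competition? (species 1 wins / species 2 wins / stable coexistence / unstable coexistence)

species 1 excludes species 2

Compare the nullcline intercepts: K1/α12 = 392/1.48 = 265 > K2 = 47.8; K2/α21 = 47.8/0.595 = 80.3 < K1 = 392.
Since the inequalities point opposite ways, species 1 can invade but species 2 cannot.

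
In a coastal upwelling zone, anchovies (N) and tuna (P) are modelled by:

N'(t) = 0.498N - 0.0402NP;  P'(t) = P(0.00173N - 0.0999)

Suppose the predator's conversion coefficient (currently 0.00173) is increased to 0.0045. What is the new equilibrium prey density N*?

N* ≈ 22.2

At the interior fixed point, setting dP/dt = 0 with P > 0 fixes N* = (predator death rate)/(NP coefficient) — independent of the other coefficients.
With the change, N* = 0.0999/0.0045 = 22.2; it falls from 57.7.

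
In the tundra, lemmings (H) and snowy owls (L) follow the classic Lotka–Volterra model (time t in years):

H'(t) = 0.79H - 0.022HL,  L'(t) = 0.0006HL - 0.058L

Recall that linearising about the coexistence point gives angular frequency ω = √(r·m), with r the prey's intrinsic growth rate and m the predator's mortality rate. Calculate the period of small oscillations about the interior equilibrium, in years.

Here r = 0.79 and m = 0.058, so r·m = 0.0458.
ω = √0.0458 = 0.214 per year, hence T = 2π/ω ≈ 29.4 years.

T ≈ 29.4 years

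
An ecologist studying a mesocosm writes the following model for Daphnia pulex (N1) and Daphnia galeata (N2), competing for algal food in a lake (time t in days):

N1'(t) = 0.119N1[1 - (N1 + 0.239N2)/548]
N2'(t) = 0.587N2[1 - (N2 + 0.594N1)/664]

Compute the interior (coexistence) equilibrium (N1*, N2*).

N1* ≈ 454, N2* ≈ 394

Setting both brackets to zero gives the nullclines N1 + 0.239N2 = 548 and 0.594N1 + N2 = 664.
Substituting N2 = 664 - 0.594N1 into the first: N1(1 - 0.239·0.594) = 548 - 0.239·664.
So N1* = 389/0.858 = 454, and then N2* = 664 - 0.594·454 = 394.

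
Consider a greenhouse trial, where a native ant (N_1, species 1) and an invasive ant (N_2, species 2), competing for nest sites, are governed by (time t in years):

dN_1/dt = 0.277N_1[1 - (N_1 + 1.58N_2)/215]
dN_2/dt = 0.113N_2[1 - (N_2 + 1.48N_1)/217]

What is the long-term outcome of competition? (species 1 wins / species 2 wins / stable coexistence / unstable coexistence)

Compare the nullcline intercepts: K1/α12 = 215/1.58 = 136 < K2 = 217; K2/α21 = 217/1.48 = 147 < K1 = 215.
Since both are reversed, neither can invade when rare; the interior point is a saddle.

unstable coexistence (outcome depends on initial conditions)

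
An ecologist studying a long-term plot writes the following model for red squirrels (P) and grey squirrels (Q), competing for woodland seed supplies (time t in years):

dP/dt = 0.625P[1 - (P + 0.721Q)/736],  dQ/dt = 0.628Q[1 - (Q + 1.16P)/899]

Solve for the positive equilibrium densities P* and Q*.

P* ≈ 537, Q* ≈ 276

Setting both brackets to zero gives the nullclines P + 0.721Q = 736 and 1.16P + Q = 899.
Substituting Q = 899 - 1.16P into the first: P(1 - 0.721·1.16) = 736 - 0.721·899.
So P* = 87.8/0.164 = 537, and then Q* = 899 - 1.16·537 = 276.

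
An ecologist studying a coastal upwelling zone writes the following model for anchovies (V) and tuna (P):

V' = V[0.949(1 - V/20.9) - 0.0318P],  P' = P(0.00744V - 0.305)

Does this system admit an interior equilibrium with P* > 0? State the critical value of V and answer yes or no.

The predator equation gives dP/dt > 0 only when V > 0.305/0.00744 = 41.
Without the predator, V → K = 20.9. Since 20.9 < 41, the predator cannot invade.

Threshold V = 41; K < 41, so no, the predator goes extinct.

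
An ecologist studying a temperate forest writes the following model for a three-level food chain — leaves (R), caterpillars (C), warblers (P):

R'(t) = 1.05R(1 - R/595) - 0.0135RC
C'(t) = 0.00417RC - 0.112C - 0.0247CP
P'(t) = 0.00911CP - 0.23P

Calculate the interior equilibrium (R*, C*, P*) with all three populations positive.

R* ≈ 402, C* ≈ 25.2, P* ≈ 63.3

From dP/dt = 0: 0.00911C* = 0.23, so C* = 25.2.
From dR/dt = 0: 1.05(1 - R*/595) = 0.0135·25.2, giving R* = 595·(1 - 0.325) = 402.
From dC/dt = 0: 0.00417·402 - 0.112 = 0.0247P*, so P* = 1.56/0.0247 = 63.3.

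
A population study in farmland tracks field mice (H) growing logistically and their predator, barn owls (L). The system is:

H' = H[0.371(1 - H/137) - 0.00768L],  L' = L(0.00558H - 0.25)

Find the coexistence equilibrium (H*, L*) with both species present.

From dL/dt = 0 with L > 0: 0.00558H* = 0.25, so H* = 44.8.
Substitute into dH/dt = 0: 0.371(1 - 44.8/137) = 0.00768L*.
The bracket is 0.673, giving L* = 0.25/0.00768 = 32.5.

H* ≈ 44.8, L* ≈ 32.5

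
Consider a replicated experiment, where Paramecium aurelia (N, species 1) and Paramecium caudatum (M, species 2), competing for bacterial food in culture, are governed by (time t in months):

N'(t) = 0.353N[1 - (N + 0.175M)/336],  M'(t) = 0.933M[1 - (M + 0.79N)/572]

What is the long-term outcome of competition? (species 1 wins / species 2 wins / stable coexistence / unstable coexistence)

Compare the nullcline intercepts: K1/α12 = 336/0.175 = 1920 > K2 = 572; K2/α21 = 572/0.79 = 724 > K1 = 336.
Since both inequalities hold, each species can invade when rare, so the interior equilibrium is stable.

stable coexistence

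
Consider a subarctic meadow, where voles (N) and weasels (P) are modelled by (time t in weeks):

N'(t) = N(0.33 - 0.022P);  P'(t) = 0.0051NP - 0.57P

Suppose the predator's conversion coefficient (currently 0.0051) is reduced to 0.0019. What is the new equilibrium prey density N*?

N* ≈ 300

At the interior fixed point, setting dP/dt = 0 with P > 0 fixes N* = (predator death rate)/(NP coefficient) — independent of the other coefficients.
With the change, N* = 0.57/0.0019 = 300; it rises from 112.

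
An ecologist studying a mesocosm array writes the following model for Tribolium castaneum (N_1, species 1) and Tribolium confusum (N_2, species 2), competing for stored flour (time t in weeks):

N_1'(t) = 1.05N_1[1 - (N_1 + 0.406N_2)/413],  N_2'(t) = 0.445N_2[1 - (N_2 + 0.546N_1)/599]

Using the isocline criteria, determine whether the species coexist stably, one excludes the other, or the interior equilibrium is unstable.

Compare the nullcline intercepts: K1/α12 = 413/0.406 = 1020 > K2 = 599; K2/α21 = 599/0.546 = 1100 > K1 = 413.
Since both inequalities hold, each species can invade when rare, so the interior equilibrium is stable.

stable coexistence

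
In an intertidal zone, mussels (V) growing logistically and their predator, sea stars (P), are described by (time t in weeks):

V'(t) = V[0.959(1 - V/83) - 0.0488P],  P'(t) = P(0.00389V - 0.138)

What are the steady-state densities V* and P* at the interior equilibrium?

From dP/dt = 0 with P > 0: 0.00389V* = 0.138, so V* = 35.5.
Substitute into dV/dt = 0: 0.959(1 - 35.5/83) = 0.0488P*.
The bracket is 0.573, giving P* = 0.549/0.0488 = 11.3.

V* ≈ 35.5, P* ≈ 11.3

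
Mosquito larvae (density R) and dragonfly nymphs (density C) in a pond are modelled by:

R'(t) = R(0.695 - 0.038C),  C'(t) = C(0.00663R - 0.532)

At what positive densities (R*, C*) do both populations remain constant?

R* ≈ 80.2, C* ≈ 18.3

Set dC/dt = 0 with C > 0: 0.00663R - 0.532 = 0, so R* = 0.532/0.00663 = 80.2.
Set dR/dt = 0 with R > 0: 0.695 - 0.038C = 0, so C* = 0.695/0.038 = 18.3.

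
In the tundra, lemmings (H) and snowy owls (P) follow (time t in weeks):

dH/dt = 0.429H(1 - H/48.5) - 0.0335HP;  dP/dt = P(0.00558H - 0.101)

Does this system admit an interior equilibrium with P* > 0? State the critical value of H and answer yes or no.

Threshold H = 18.1; K > 18.1, so yes, the predator persists.

The predator equation gives dP/dt > 0 only when H > 0.101/0.00558 = 18.1.
Without the predator, H → K = 48.5. Since 48.5 > 18.1, the predator can invade and persist.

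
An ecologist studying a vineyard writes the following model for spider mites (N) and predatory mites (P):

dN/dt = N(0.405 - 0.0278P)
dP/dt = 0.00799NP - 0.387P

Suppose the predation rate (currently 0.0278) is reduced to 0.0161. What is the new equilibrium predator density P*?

At the interior fixed point, setting dN/dt = 0 with N > 0 fixes P* = (prey growth rate)/(NP coefficient) — independent of the other coefficients.
With the change, P* = 0.405/0.0161 = 25.2; it rises from 14.6.

P* ≈ 25.2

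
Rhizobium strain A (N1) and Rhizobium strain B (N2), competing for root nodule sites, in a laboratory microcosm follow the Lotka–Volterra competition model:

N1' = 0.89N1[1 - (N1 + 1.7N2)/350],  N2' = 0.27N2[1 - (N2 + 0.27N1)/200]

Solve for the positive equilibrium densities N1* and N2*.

Setting both brackets to zero gives the nullclines N1 + 1.7N2 = 350 and 0.27N1 + N2 = 200.
Substituting N2 = 200 - 0.27N1 into the first: N1(1 - 1.7·0.27) = 350 - 1.7·200.
So N1* = 10/0.541 = 18.5, and then N2* = 200 - 0.27·18.5 = 195.

N1* ≈ 18.5, N2* ≈ 195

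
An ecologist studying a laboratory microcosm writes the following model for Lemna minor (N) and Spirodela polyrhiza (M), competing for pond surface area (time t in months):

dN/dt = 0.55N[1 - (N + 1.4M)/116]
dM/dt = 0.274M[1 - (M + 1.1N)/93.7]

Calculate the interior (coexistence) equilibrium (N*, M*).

Setting both brackets to zero gives the nullclines N + 1.4M = 116 and 1.1N + M = 93.7.
Substituting M = 93.7 - 1.1N into the first: N(1 - 1.4·1.1) = 116 - 1.4·93.7.
So N* = -15.2/-0.54 = 28.1, and then M* = 93.7 - 1.1·28.1 = 62.8.

N* ≈ 28.1, M* ≈ 62.8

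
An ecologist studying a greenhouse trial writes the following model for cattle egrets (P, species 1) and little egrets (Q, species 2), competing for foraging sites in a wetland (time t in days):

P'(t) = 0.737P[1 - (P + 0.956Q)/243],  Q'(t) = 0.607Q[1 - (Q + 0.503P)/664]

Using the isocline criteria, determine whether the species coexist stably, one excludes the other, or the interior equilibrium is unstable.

Compare the nullcline intercepts: K1/α12 = 243/0.956 = 254 < K2 = 664; K2/α21 = 664/0.503 = 1320 > K1 = 243.
Since the inequalities point opposite ways, species 2 can invade but species 1 cannot.

species 2 excludes species 1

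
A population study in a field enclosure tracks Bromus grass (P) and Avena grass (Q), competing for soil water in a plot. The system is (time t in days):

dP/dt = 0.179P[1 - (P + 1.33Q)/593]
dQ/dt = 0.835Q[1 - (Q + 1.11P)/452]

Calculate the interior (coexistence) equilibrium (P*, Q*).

P* ≈ 17.1, Q* ≈ 433

Setting both brackets to zero gives the nullclines P + 1.33Q = 593 and 1.11P + Q = 452.
Substituting Q = 452 - 1.11P into the first: P(1 - 1.33·1.11) = 593 - 1.33·452.
So P* = -8.16/-0.476 = 17.1, and then Q* = 452 - 1.11·17.1 = 433.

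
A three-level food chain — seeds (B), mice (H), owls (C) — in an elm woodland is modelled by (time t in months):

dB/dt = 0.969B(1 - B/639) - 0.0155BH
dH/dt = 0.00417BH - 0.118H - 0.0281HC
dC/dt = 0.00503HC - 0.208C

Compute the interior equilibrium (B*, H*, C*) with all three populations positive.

B* ≈ 216, H* ≈ 41.4, C* ≈ 27.9

From dC/dt = 0: 0.00503H* = 0.208, so H* = 41.4.
From dB/dt = 0: 0.969(1 - B*/639) = 0.0155·41.4, giving B* = 639·(1 - 0.661) = 216.
From dH/dt = 0: 0.00417·216 - 0.118 = 0.0281C*, so C* = 0.784/0.0281 = 27.9.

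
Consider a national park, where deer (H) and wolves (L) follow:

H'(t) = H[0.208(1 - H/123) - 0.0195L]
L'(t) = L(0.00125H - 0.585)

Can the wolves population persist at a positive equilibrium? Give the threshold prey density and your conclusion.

Threshold H = 468; K < 468, so no, the predator goes extinct.

The predator equation gives dL/dt > 0 only when H > 0.585/0.00125 = 468.
Without the predator, H → K = 123. Since 123 < 468, the predator cannot invade.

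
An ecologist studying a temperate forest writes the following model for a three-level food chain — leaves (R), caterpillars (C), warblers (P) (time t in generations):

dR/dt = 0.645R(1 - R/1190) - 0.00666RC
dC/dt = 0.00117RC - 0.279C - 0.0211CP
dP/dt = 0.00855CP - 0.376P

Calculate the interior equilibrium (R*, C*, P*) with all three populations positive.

R* ≈ 650, C* ≈ 44, P* ≈ 22.8

From dP/dt = 0: 0.00855C* = 0.376, so C* = 44.
From dR/dt = 0: 0.645(1 - R*/1190) = 0.00666·44, giving R* = 1190·(1 - 0.454) = 650.
From dC/dt = 0: 0.00117·650 - 0.279 = 0.0211P*, so P* = 0.481/0.0211 = 22.8.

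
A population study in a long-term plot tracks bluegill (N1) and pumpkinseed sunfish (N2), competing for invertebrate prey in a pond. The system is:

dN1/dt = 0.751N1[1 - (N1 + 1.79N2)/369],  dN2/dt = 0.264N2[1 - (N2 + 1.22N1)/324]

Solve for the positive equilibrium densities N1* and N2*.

Setting both brackets to zero gives the nullclines N1 + 1.79N2 = 369 and 1.22N1 + N2 = 324.
Substituting N2 = 324 - 1.22N1 into the first: N1(1 - 1.79·1.22) = 369 - 1.79·324.
So N1* = -211/-1.18 = 178, and then N2* = 324 - 1.22·178 = 107.

N1* ≈ 178, N2* ≈ 107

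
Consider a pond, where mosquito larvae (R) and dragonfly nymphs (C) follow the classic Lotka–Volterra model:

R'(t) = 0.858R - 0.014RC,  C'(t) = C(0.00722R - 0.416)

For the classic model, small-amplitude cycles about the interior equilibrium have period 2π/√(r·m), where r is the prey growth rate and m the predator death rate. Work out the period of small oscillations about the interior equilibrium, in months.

Here r = 0.858 and m = 0.416, so r·m = 0.357.
ω = √0.357 = 0.597 per month, hence T = 2π/ω ≈ 10.5 months.

T ≈ 10.5 months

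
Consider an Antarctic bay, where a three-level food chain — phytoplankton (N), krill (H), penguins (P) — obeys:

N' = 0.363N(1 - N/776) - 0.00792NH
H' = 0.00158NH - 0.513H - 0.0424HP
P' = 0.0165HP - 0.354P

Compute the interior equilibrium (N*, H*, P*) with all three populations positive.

From dP/dt = 0: 0.0165H* = 0.354, so H* = 21.5.
From dN/dt = 0: 0.363(1 - N*/776) = 0.00792·21.5, giving N* = 776·(1 - 0.468) = 413.
From dH/dt = 0: 0.00158·413 - 0.513 = 0.0424P*, so P* = 0.139/0.0424 = 3.28.

N* ≈ 413, H* ≈ 21.5, P* ≈ 3.28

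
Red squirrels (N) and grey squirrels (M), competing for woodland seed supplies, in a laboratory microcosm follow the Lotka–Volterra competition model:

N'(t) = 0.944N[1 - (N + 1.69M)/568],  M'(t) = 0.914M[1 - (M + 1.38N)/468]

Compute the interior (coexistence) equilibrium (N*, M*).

Setting both brackets to zero gives the nullclines N + 1.69M = 568 and 1.38N + M = 468.
Substituting M = 468 - 1.38N into the first: N(1 - 1.69·1.38) = 568 - 1.69·468.
So N* = -223/-1.33 = 167, and then M* = 468 - 1.38·167 = 237.

N* ≈ 167, M* ≈ 237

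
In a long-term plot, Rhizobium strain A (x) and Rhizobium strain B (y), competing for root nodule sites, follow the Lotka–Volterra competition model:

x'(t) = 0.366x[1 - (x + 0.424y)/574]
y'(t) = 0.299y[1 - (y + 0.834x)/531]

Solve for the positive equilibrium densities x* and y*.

Setting both brackets to zero gives the nullclines x + 0.424y = 574 and 0.834x + y = 531.
Substituting y = 531 - 0.834x into the first: x(1 - 0.424·0.834) = 574 - 0.424·531.
So x* = 349/0.646 = 540, and then y* = 531 - 0.834·540 = 80.9.

x* ≈ 540, y* ≈ 80.9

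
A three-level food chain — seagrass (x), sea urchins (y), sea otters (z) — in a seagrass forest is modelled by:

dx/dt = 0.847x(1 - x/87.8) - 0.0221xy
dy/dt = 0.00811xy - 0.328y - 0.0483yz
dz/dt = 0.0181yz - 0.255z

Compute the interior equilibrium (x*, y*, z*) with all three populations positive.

From dz/dt = 0: 0.0181y* = 0.255, so y* = 14.1.
From dx/dt = 0: 0.847(1 - x*/87.8) = 0.0221·14.1, giving x* = 87.8·(1 - 0.368) = 55.5.
From dy/dt = 0: 0.00811·55.5 - 0.328 = 0.0483z*, so z* = 0.122/0.0483 = 2.53.

x* ≈ 55.5, y* ≈ 14.1, z* ≈ 2.53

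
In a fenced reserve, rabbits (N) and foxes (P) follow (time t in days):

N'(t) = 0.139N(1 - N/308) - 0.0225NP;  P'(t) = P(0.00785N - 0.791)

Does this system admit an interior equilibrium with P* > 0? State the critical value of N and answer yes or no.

The predator equation gives dP/dt > 0 only when N > 0.791/0.00785 = 101.
Without the predator, N → K = 308. Since 308 > 101, the predator can invade and persist.

Threshold N = 101; K > 101, so yes, the predator persists.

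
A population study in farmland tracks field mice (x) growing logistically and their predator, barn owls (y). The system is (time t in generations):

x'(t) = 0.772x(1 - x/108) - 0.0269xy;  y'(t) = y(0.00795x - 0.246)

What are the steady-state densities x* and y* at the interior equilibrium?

From dy/dt = 0 with y > 0: 0.00795x* = 0.246, so x* = 30.9.
Substitute into dx/dt = 0: 0.772(1 - 30.9/108) = 0.0269y*.
The bracket is 0.713, giving y* = 0.551/0.0269 = 20.5.

x* ≈ 30.9, y* ≈ 20.5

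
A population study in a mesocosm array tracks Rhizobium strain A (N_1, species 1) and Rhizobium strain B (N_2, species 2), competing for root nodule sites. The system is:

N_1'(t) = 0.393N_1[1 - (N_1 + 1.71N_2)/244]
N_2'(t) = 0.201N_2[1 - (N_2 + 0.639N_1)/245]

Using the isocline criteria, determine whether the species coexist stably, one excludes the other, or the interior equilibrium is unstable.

species 2 excludes species 1

Compare the nullcline intercepts: K1/α12 = 244/1.71 = 143 < K2 = 245; K2/α21 = 245/0.639 = 383 > K1 = 244.
Since the inequalities point opposite ways, species 2 can invade but species 1 cannot.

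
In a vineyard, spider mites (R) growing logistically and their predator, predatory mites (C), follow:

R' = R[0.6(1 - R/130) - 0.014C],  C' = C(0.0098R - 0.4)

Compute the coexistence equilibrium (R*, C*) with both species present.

From dC/dt = 0 with C > 0: 0.0098R* = 0.4, so R* = 40.8.
Substitute into dR/dt = 0: 0.6(1 - 40.8/130) = 0.014C*.
The bracket is 0.686, giving C* = 0.412/0.014 = 29.4.

R* ≈ 40.8, C* ≈ 29.4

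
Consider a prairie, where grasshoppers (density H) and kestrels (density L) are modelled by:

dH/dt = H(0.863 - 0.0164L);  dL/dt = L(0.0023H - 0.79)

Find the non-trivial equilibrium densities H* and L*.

Set dL/dt = 0 with L > 0: 0.0023H - 0.79 = 0, so H* = 0.79/0.0023 = 343.
Set dH/dt = 0 with H > 0: 0.863 - 0.0164L = 0, so L* = 0.863/0.0164 = 52.6.

H* ≈ 343, L* ≈ 52.6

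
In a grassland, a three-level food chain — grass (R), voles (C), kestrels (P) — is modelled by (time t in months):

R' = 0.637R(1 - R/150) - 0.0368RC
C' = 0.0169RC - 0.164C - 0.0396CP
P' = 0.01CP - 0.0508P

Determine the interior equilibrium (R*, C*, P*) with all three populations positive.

R* ≈ 106, C* ≈ 5.08, P* ≈ 41.1

From dP/dt = 0: 0.01C* = 0.0508, so C* = 5.08.
From dR/dt = 0: 0.637(1 - R*/150) = 0.0368·5.08, giving R* = 150·(1 - 0.293) = 106.
From dC/dt = 0: 0.0169·106 - 0.164 = 0.0396P*, so P* = 1.63/0.0396 = 41.1.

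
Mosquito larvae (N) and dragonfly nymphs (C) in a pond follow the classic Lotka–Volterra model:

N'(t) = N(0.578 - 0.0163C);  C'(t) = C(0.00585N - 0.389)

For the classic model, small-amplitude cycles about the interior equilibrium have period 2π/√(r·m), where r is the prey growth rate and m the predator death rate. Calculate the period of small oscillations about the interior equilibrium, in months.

T ≈ 13.3 months

Here r = 0.578 and m = 0.389, so r·m = 0.225.
ω = √0.225 = 0.474 per month, hence T = 2π/ω ≈ 13.3 months.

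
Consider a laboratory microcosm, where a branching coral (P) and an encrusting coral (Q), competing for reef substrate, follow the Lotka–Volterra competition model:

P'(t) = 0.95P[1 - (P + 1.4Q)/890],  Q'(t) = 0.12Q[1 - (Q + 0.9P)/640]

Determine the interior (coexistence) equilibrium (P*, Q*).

Setting both brackets to zero gives the nullclines P + 1.4Q = 890 and 0.9P + Q = 640.
Substituting Q = 640 - 0.9P into the first: P(1 - 1.4·0.9) = 890 - 1.4·640.
So P* = -6/-0.26 = 23.1, and then Q* = 640 - 0.9·23.1 = 619.

P* ≈ 23.1, Q* ≈ 619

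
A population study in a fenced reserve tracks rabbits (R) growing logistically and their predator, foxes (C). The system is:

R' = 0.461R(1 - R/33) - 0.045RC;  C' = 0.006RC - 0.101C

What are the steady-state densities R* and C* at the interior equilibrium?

R* ≈ 16.8, C* ≈ 5.02

From dC/dt = 0 with C > 0: 0.006R* = 0.101, so R* = 16.8.
Substitute into dR/dt = 0: 0.461(1 - 16.8/33) = 0.045C*.
The bracket is 0.49, giving C* = 0.226/0.045 = 5.02.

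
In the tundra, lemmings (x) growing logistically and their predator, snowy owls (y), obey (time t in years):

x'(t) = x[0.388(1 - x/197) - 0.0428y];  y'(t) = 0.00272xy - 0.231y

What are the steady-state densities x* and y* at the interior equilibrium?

x* ≈ 84.9, y* ≈ 5.16

From dy/dt = 0 with y > 0: 0.00272x* = 0.231, so x* = 84.9.
Substitute into dx/dt = 0: 0.388(1 - 84.9/197) = 0.0428y*.
The bracket is 0.569, giving y* = 0.221/0.0428 = 5.16.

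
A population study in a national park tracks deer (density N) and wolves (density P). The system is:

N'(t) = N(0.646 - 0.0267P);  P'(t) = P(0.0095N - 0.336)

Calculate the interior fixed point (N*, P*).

Set dP/dt = 0 with P > 0: 0.0095N - 0.336 = 0, so N* = 0.336/0.0095 = 35.4.
Set dN/dt = 0 with N > 0: 0.646 - 0.0267P = 0, so P* = 0.646/0.0267 = 24.2.

N* ≈ 35.4, P* ≈ 24.2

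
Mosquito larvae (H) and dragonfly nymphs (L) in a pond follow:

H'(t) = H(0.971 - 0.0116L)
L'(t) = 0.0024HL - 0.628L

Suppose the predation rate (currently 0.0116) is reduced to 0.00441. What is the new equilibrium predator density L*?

At the interior fixed point, setting dH/dt = 0 with H > 0 fixes L* = (prey growth rate)/(HL coefficient) — independent of the other coefficients.
With the change, L* = 0.971/0.00441 = 220; it rises from 83.7.

L* ≈ 220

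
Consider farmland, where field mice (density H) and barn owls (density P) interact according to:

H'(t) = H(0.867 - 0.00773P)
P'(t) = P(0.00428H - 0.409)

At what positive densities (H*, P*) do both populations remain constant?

Set dP/dt = 0 with P > 0: 0.00428H - 0.409 = 0, so H* = 0.409/0.00428 = 95.6.
Set dH/dt = 0 with H > 0: 0.867 - 0.00773P = 0, so P* = 0.867/0.00773 = 112.

H* ≈ 95.6, P* ≈ 112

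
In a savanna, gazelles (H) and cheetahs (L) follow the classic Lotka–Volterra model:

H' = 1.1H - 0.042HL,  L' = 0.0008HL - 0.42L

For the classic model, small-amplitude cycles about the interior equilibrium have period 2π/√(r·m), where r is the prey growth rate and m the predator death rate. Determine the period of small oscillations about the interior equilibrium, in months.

T ≈ 9.24 months

Here r = 1.1 and m = 0.42, so r·m = 0.462.
ω = √0.462 = 0.68 per month, hence T = 2π/ω ≈ 9.24 months.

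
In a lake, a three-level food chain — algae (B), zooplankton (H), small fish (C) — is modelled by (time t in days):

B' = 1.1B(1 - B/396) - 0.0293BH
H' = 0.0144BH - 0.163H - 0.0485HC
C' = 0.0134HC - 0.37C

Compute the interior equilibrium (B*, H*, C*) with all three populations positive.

B* ≈ 105, H* ≈ 27.6, C* ≈ 27.7

From dC/dt = 0: 0.0134H* = 0.37, so H* = 27.6.
From dB/dt = 0: 1.1(1 - B*/396) = 0.0293·27.6, giving B* = 396·(1 - 0.735) = 105.
From dH/dt = 0: 0.0144·105 - 0.163 = 0.0485C*, so C* = 1.35/0.0485 = 27.7.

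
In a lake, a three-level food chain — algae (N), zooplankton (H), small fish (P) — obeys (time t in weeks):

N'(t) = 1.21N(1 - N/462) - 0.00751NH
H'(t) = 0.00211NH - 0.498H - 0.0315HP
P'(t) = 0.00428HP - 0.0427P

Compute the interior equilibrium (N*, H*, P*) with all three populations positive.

From dP/dt = 0: 0.00428H* = 0.0427, so H* = 9.98.
From dN/dt = 0: 1.21(1 - N*/462) = 0.00751·9.98, giving N* = 462·(1 - 0.0619) = 433.
From dH/dt = 0: 0.00211·433 - 0.498 = 0.0315P*, so P* = 0.416/0.0315 = 13.2.

N* ≈ 433, H* ≈ 9.98, P* ≈ 13.2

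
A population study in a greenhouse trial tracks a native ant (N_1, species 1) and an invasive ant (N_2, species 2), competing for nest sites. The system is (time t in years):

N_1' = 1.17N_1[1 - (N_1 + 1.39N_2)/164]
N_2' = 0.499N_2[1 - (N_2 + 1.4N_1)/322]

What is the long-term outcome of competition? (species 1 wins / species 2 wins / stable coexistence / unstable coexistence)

Compare the nullcline intercepts: K1/α12 = 164/1.39 = 118 < K2 = 322; K2/α21 = 322/1.4 = 230 > K1 = 164.
Since the inequalities point opposite ways, species 2 can invade but species 1 cannot.

species 2 excludes species 1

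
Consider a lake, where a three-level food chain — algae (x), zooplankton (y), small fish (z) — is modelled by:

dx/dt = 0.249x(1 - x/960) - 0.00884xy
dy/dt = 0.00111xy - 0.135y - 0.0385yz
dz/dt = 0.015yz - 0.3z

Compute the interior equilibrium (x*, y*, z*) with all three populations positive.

x* ≈ 278, y* ≈ 20, z* ≈ 4.52

From dz/dt = 0: 0.015y* = 0.3, so y* = 20.
From dx/dt = 0: 0.249(1 - x*/960) = 0.00884·20, giving x* = 960·(1 - 0.71) = 278.
From dy/dt = 0: 0.00111·278 - 0.135 = 0.0385z*, so z* = 0.174/0.0385 = 4.52.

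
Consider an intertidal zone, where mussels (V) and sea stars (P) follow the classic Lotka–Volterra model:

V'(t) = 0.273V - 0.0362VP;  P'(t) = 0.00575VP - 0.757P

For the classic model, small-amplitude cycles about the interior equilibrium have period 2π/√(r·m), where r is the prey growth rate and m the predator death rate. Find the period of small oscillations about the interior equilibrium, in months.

Here r = 0.273 and m = 0.757, so r·m = 0.207.
ω = √0.207 = 0.455 per month, hence T = 2π/ω ≈ 13.8 months.

T ≈ 13.8 months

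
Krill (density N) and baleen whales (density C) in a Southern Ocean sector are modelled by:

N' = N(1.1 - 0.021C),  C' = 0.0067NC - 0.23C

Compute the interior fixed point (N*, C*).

N* ≈ 34.3, C* ≈ 52.4

Set dC/dt = 0 with C > 0: 0.0067N - 0.23 = 0, so N* = 0.23/0.0067 = 34.3.
Set dN/dt = 0 with N > 0: 1.1 - 0.021C = 0, so C* = 1.1/0.021 = 52.4.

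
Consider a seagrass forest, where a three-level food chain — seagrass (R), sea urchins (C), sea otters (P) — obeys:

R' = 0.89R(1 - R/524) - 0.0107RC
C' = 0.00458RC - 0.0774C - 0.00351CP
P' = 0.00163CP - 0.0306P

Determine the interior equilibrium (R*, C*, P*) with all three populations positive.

R* ≈ 406, C* ≈ 18.8, P* ≈ 507

From dP/dt = 0: 0.00163C* = 0.0306, so C* = 18.8.
From dR/dt = 0: 0.89(1 - R*/524) = 0.0107·18.8, giving R* = 524·(1 - 0.226) = 406.
From dC/dt = 0: 0.00458·406 - 0.0774 = 0.00351P*, so P* = 1.78/0.00351 = 507.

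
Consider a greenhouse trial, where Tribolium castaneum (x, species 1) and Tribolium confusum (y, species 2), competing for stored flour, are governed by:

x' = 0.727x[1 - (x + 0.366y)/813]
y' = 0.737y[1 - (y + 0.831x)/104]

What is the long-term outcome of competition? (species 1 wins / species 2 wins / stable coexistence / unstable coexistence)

species 1 excludes species 2

Compare the nullcline intercepts: K1/α12 = 813/0.366 = 2220 > K2 = 104; K2/α21 = 104/0.831 = 125 < K1 = 813.
Since the inequalities point opposite ways, species 1 can invade but species 2 cannot.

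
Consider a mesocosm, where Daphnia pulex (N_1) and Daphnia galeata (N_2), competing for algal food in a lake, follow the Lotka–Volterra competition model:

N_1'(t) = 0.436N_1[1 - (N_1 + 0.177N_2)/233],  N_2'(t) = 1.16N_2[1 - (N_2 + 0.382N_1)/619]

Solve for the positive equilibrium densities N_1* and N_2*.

Setting both brackets to zero gives the nullclines N_1 + 0.177N_2 = 233 and 0.382N_1 + N_2 = 619.
Substituting N_2 = 619 - 0.382N_1 into the first: N_1(1 - 0.177·0.382) = 233 - 0.177·619.
So N_1* = 123/0.932 = 132, and then N_2* = 619 - 0.382·132 = 568.

N_1* ≈ 132, N_2* ≈ 568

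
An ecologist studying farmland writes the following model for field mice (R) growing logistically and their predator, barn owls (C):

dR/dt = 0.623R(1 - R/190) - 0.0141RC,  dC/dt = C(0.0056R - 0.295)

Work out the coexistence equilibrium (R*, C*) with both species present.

R* ≈ 52.7, C* ≈ 31.9

From dC/dt = 0 with C > 0: 0.0056R* = 0.295, so R* = 52.7.
Substitute into dR/dt = 0: 0.623(1 - 52.7/190) = 0.0141C*.
The bracket is 0.723, giving C* = 0.45/0.0141 = 31.9.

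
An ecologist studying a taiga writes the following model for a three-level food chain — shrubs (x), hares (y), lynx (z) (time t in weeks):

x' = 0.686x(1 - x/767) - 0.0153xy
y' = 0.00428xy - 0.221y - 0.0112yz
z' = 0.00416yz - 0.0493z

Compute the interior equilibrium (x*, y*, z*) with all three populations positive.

x* ≈ 564, y* ≈ 11.9, z* ≈ 196

From dz/dt = 0: 0.00416y* = 0.0493, so y* = 11.9.
From dx/dt = 0: 0.686(1 - x*/767) = 0.0153·11.9, giving x* = 767·(1 - 0.264) = 564.
From dy/dt = 0: 0.00428·564 - 0.221 = 0.0112z*, so z* = 2.19/0.0112 = 196.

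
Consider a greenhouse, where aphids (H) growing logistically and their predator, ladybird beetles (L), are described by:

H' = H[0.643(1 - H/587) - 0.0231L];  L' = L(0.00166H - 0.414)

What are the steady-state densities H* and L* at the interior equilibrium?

From dL/dt = 0 with L > 0: 0.00166H* = 0.414, so H* = 249.
Substitute into dH/dt = 0: 0.643(1 - 249/587) = 0.0231L*.
The bracket is 0.575, giving L* = 0.37/0.0231 = 16.

H* ≈ 249, L* ≈ 16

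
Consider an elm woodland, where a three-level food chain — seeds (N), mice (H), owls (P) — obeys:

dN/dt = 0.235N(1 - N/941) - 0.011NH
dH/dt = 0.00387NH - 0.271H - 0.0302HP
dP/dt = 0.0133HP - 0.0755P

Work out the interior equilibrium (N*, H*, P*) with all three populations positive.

From dP/dt = 0: 0.0133H* = 0.0755, so H* = 5.68.
From dN/dt = 0: 0.235(1 - N*/941) = 0.011·5.68, giving N* = 941·(1 - 0.266) = 691.
From dH/dt = 0: 0.00387·691 - 0.271 = 0.0302P*, so P* = 2.4/0.0302 = 79.6.

N* ≈ 691, H* ≈ 5.68, P* ≈ 79.6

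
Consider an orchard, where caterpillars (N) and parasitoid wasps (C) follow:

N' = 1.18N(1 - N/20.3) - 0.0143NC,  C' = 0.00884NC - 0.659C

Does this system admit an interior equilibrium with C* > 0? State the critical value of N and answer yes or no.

The predator equation gives dC/dt > 0 only when N > 0.659/0.00884 = 74.5.
Without the predator, N → K = 20.3. Since 20.3 < 74.5, the predator cannot invade.

Threshold N = 74.5; K < 74.5, so no, the predator goes extinct.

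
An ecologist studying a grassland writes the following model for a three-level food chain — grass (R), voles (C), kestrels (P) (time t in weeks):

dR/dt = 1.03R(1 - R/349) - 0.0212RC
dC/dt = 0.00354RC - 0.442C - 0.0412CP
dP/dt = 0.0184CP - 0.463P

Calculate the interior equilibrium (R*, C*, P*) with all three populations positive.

From dP/dt = 0: 0.0184C* = 0.463, so C* = 25.2.
From dR/dt = 0: 1.03(1 - R*/349) = 0.0212·25.2, giving R* = 349·(1 - 0.518) = 168.
From dC/dt = 0: 0.00354·168 - 0.442 = 0.0412P*, so P* = 0.154/0.0412 = 3.73.

R* ≈ 168, C* ≈ 25.2, P* ≈ 3.73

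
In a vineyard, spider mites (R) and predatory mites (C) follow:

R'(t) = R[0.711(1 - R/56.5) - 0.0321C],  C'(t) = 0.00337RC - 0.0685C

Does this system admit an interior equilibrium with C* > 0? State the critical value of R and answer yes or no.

Threshold R = 20.3; K > 20.3, so yes, the predator persists.

The predator equation gives dC/dt > 0 only when R > 0.0685/0.00337 = 20.3.
Without the predator, R → K = 56.5. Since 56.5 > 20.3, the predator can invade and persist.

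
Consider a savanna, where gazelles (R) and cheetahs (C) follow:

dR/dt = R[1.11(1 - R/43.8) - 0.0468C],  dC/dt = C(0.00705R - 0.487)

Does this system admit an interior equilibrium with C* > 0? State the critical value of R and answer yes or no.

The predator equation gives dC/dt > 0 only when R > 0.487/0.00705 = 69.1.
Without the predator, R → K = 43.8. Since 43.8 < 69.1, the predator cannot invade.

Threshold R = 69.1; K < 69.1, so no, the predator goes extinct.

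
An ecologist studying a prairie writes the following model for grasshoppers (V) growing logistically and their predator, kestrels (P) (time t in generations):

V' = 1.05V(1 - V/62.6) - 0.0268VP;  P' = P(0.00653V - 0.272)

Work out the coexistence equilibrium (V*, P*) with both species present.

From dP/dt = 0 with P > 0: 0.00653V* = 0.272, so V* = 41.7.
Substitute into dV/dt = 0: 1.05(1 - 41.7/62.6) = 0.0268P*.
The bracket is 0.335, giving P* = 0.351/0.0268 = 13.1.

V* ≈ 41.7, P* ≈ 13.1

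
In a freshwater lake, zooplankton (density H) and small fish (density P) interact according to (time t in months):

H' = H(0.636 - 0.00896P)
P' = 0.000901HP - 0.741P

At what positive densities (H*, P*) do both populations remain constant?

Set dP/dt = 0 with P > 0: 0.000901H - 0.741 = 0, so H* = 0.741/0.000901 = 822.
Set dH/dt = 0 with H > 0: 0.636 - 0.00896P = 0, so P* = 0.636/0.00896 = 71.

H* ≈ 822, P* ≈ 71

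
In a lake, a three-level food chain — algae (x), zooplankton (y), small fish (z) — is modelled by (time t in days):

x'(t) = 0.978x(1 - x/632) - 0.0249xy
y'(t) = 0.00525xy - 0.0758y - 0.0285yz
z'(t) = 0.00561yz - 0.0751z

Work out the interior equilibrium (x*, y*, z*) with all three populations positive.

x* ≈ 417, y* ≈ 13.4, z* ≈ 74.1

From dz/dt = 0: 0.00561y* = 0.0751, so y* = 13.4.
From dx/dt = 0: 0.978(1 - x*/632) = 0.0249·13.4, giving x* = 632·(1 - 0.341) = 417.
From dy/dt = 0: 0.00525·417 - 0.0758 = 0.0285z*, so z* = 2.11/0.0285 = 74.1.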